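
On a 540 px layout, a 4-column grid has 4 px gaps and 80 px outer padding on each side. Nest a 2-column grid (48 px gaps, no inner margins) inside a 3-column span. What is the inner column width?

118 px

Inside the margins: 540 − 160 = 380 px.
4 columns + 3 gaps: 4c + 3·4 = 380.
4c = 380 − 12 = 368, so c = 92 px.
3 columns plus 2 gaps: 276 + 8 = 284 px.
Subtracting 1 gap of 48 leaves 236 for 2 columns, so d = 118 px.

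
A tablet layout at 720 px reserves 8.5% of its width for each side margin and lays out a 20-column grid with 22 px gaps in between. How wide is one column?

Each margin = 8.5% of 720 = 61.2 px; content = 720 − 2·61.2 = 597.6 px.
Subtracting 19 gaps of 22 leaves 179.6 for 20 columns, so c = 8.98 px.

8.98 px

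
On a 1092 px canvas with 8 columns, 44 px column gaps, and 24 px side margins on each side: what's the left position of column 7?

Take off 48 px of margins, leaving 1044 px.
8c + 7·44 = 1044 → 8c = 736 → c = 92 px.
Before column 7: the margin + 6 columns + 6 column gaps.
Offset = 24 + 6·(92 + 44) = 24 + 816 = 840 px.

840 px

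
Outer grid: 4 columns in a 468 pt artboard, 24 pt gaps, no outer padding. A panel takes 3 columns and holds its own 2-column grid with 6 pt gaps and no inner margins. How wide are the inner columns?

4 columns + 3 gaps: 4c + 3·24 = 468.
4c = 468 − 72 = 396, so c = 99 pt.
3-column span = 3·99 + 2·24 = 345 pt.
2 columns + 1 gap: 2d + 1·6 = 345.
2d = 345 − 6 = 339, so d = 169.5 pt.

169.5 pt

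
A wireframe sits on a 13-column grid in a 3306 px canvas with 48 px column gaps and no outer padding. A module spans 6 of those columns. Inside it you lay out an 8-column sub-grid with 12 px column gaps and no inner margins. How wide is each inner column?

177 px

Subtracting 12 column gaps of 48 leaves 2730 for 13 columns, so c = 210 px.
6 columns plus 5 column gaps: 1260 + 240 = 1500 px.
8d + 7·12 = 1500 → 8d = 1416 → d = 177 px.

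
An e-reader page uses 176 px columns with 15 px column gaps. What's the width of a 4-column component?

749 px

Span of 4: 4·176 + 3·15 = 704 + 45 = 749 px.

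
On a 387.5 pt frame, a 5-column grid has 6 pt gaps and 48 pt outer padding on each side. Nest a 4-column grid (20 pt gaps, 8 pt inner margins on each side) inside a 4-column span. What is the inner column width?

Subtract both margins: 387.5 − 2·48 = 291.5 pt.
5c + 4·6 = 291.5 → 5c = 267.5 → c = 53.5 pt.
Span of 4: 4·53.5 + 3·6 = 214 + 18 = 232 pt.
Inner content = 232 − 2·8 = 216 pt.
Subtracting 3 gaps of 20 leaves 156 for 4 columns, so d = 39 pt.

39 pt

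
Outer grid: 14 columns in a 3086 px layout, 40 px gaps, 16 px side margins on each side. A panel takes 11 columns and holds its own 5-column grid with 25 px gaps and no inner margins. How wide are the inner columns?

458.2 px

Inside the margins: 3086 − 32 = 3054 px.
14 columns + 13 gaps: 14c + 13·40 = 3054.
14c = 3054 − 520 = 2534, so c = 181 px.
11-column span = 11·181 + 10·40 = 2391 px.
2391 − 4·25 = 2291; ÷5 gives d = 458.2 px.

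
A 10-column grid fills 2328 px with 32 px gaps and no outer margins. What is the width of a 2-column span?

440 px

Subtracting 9 gaps of 32 leaves 2040 for 10 columns, so c = 204 px.
Span of 2: 2·204 + 1·32 = 408 + 32 = 440 px.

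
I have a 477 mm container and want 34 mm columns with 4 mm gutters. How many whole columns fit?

12 columns

k columns need k·34 + (k−1)·4 = k·38 − 4.
k·38 − 4 ≤ 477 → k ≤ 481 / 38 ≈ 12.66, so k = 12.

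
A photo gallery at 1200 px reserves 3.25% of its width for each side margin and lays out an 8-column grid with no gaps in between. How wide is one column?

Margins: 3.25% × 1200 = 39 px each, so content = 1200 − 78 = 1122 px.
1122 / 8 = 140.25 px per column.

140.25 px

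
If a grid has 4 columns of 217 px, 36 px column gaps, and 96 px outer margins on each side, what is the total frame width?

Adding margins, columns and gutters: 192 + 868 + 108 = 1168 px.

1168 px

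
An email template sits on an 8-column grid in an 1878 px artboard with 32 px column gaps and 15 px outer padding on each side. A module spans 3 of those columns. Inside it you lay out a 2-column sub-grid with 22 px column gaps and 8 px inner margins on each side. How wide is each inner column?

317.5 px

Inside the margins: 1878 − 30 = 1848 px.
Subtracting 7 column gaps of 32 leaves 1624 for 8 columns, so c = 203 px.
Span of 3: 3·203 + 2·32 = 609 + 64 = 673 px.
Inner content = 673 − 2·8 = 657 px.
2 columns + 1 column gap: 2d + 1·22 = 657.
2d = 657 − 22 = 635, so d = 317.5 px.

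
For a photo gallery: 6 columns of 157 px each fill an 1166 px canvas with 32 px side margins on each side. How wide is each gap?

Inside the margins: 1166 − 64 = 1102 px.
6 columns take 6·157 = 942 px; remaining 160 splits into 5 gaps.
g = 160 / 5 = 32 px.

32 px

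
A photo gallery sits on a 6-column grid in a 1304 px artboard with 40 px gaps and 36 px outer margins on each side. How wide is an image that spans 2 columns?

Content width = 1304 − 2·36 = 1232 px.
1232 − 5·40 = 1032; ÷6 gives c = 172 px.
2-column span = 2·172 + 1·40 = 384 px.

384 px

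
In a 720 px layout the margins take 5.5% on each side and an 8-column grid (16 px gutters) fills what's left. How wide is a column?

720 × (1 − 2·5.5%) = 720 × 89% = 640.8 px for the columns.
Subtracting 7 gutters of 16 leaves 528.8 for 8 columns, so c = 66.1 px.

66.1 px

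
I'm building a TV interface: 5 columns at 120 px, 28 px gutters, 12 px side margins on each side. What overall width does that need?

736 px

Adding margins, columns and gutters: 24 + 600 + 112 = 736 px.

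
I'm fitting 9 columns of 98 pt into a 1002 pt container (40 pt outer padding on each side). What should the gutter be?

5 pt

Take off 80 pt of margins, leaving 922 pt.
9·98 + 8g = 922 → 8g = 40 → g = 5 pt.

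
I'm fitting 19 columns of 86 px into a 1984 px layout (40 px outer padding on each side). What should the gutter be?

Subtract both margins: 1984 − 2·40 = 1904 px.
Columns use 1634 px, leaving 270 px across 18 gutters = 15 px each.

15 px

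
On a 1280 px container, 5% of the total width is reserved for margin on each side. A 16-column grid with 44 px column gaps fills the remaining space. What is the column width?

30.75 px

Each margin = 5% of 1280 = 64 px; content = 1280 − 2·64 = 1152 px.
Subtracting 15 column gaps of 44 leaves 492 for 16 columns, so c = 30.75 px.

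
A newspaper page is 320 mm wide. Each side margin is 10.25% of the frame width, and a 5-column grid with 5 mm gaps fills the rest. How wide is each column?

Margins: 10.25% × 320 = 32.8 mm each, so content = 320 − 65.6 = 254.4 mm.
5c + 4·5 = 254.4 → 5c = 234.4 → c = 46.88 mm.

46.88 mm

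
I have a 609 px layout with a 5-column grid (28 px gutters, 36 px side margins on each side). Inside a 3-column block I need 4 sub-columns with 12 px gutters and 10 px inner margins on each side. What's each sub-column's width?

Subtract both margins: 609 − 2·36 = 537 px.
5 columns + 4 gutters: 5c + 4·28 = 537.
5c = 537 − 112 = 425, so c = 85 px.
3 columns plus 2 gutters: 255 + 56 = 311 px.
Inner content = 311 − 2·10 = 291 px.
Subtracting 3 gutters of 12 leaves 255 for 4 columns, so d = 63.75 px.

63.75 px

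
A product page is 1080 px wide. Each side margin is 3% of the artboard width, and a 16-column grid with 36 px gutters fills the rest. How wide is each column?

29.7 px

Margins: 3% × 1080 = 32.4 px each, so content = 1080 − 64.8 = 1015.2 px.
16 columns + 15 gutters: 16c + 15·36 = 1015.2.
16c = 1015.2 − 540 = 475.2, so c = 29.7 px.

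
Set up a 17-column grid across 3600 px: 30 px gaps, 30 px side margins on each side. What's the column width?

Inside the margins: 3600 − 60 = 3540 px.
3540 − 16·30 = 3060; ÷17 gives c = 180 px.

180 px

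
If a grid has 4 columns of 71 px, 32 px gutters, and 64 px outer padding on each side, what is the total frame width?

Adding margins, columns and gutters: 128 + 284 + 96 = 508 px.

508 px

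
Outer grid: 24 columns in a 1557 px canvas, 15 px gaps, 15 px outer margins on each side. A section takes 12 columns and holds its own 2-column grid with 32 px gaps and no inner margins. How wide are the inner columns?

362 px

Take off 30 px of margins, leaving 1527 px.
Subtracting 23 gaps of 15 leaves 1182 for 24 columns, so c = 49.25 px.
12 columns plus 11 gaps: 591 + 165 = 756 px.
756 − 1·32 = 724; ÷2 gives d = 362 px.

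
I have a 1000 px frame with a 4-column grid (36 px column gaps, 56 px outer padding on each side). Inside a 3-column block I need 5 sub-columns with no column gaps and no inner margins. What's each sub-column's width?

Outer content = 1000 − 2·56 = 888 px.
4c + 3·36 = 888 → 4c = 780 → c = 195 px.
Span of 3: 3·195 + 2·36 = 585 + 72 = 657 px.
With no column gaps, each column is 657/5 = 131.4 px.

131.4 px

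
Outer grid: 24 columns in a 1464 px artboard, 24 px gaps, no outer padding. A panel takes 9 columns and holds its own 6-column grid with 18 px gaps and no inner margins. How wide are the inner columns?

74 px

1464 − 23·24 = 912; ÷24 gives c = 38 px.
9-column span = 9·38 + 8·24 = 534 px.
6 columns + 5 gaps: 6d + 5·18 = 534.
6d = 534 − 90 = 444, so d = 74 px.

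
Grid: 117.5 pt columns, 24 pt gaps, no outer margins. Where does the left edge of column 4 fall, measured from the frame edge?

Each column+gutter stride is 141.5 pt; with no margin, 3 of them is 424.5 pt.

424.5 pt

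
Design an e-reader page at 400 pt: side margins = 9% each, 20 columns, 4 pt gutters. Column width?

400 × (1 − 2·9%) = 400 × 82% = 328 pt for the columns.
328 − 19·4 = 252; ÷20 gives c = 12.6 pt.

12.6 pt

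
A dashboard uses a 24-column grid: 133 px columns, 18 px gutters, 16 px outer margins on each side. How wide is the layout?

3638 px

Total width: 2·16 + 24·133 + 23·18 = 3638 px.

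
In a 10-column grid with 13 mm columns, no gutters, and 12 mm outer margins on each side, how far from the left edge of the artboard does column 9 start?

116 mm

Each column+gutter stride is 13 mm; 8 of them past the 12 mm margin is 12 + 104 = 116 mm.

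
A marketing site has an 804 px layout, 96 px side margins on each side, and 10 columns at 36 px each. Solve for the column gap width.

Inside the margins: 804 − 192 = 612 px.
10 columns take 10·36 = 360 px; remaining 252 splits into 9 column gaps.
g = 252 / 9 = 28 px.

28 px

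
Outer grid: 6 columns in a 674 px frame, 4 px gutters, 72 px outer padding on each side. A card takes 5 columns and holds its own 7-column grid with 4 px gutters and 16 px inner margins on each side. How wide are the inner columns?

55 px

Subtract both margins: 674 − 2·72 = 530 px.
6 columns + 5 gutters: 6c + 5·4 = 530.
6c = 530 − 20 = 510, so c = 85 px.
Span of 5: 5·85 + 4·4 = 425 + 16 = 441 px.
Inner content = 441 − 2·16 = 409 px.
7d + 6·4 = 409 → 7d = 385 → d = 55 px.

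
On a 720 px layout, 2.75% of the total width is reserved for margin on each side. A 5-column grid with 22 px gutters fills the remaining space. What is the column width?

Each margin = 2.75% of 720 = 19.8 px; content = 720 − 2·19.8 = 680.4 px.
680.4 − 4·22 = 592.4; ÷5 gives c = 118.48 px.

118.48 px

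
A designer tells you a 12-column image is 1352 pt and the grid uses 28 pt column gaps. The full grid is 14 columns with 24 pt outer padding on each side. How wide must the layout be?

1352 − 11·28 = 1044; ÷12 gives c = 87 pt.
Adding margins, columns and gutters: 48 + 1218 + 364 = 1630 pt.

1630 pt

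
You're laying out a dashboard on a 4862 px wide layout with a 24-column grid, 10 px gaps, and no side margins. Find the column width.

24c + 23·10 = 4862 → 24c = 4632 → c = 193 px.

193 px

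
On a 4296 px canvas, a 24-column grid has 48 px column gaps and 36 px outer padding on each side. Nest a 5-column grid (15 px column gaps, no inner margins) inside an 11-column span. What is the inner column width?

370 px

Subtract both margins: 4296 − 2·36 = 4224 px.
4224 − 23·48 = 3120; ÷24 gives c = 130 px.
11-column span = 11·130 + 10·48 = 1910 px.
Subtracting 4 column gaps of 15 leaves 1850 for 5 columns, so d = 370 px.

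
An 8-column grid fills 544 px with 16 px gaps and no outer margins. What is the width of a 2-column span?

124 px

8c + 7·16 = 544 → 8c = 432 → c = 54 px.
2 columns plus 1 gap: 108 + 16 = 124 px.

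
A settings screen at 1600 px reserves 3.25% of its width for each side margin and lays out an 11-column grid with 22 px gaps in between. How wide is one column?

1600 × (1 − 2·3.25%) = 1600 × 93.5% = 1496 px for the columns.
11c + 10·22 = 1496 → 11c = 1276 → c = 116 px.

116 px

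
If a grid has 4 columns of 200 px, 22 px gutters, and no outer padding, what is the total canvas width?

Canvas = 4·200 + 3·22 = 800 + 66 = 866 px.

866 px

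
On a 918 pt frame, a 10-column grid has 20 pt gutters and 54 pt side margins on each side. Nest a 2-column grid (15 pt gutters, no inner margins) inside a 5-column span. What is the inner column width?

Subtract both margins: 918 − 2·54 = 810 pt.
810 − 9·20 = 630; ÷10 gives c = 63 pt.
Span of 5: 5·63 + 4·20 = 315 + 80 = 395 pt.
Subtracting 1 gutter of 15 leaves 380 for 2 columns, so d = 190 pt.

190 pt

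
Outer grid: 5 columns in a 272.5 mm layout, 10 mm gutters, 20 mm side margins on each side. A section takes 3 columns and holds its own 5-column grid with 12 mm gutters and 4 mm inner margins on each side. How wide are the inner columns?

15.9 mm

Subtract both margins: 272.5 − 2·20 = 232.5 mm.
232.5 − 4·10 = 192.5; ÷5 gives c = 38.5 mm.
3-column span = 3·38.5 + 2·10 = 135.5 mm.
Inner content = 135.5 − 2·4 = 127.5 mm.
Subtracting 4 gutters of 12 leaves 79.5 for 5 columns, so d = 15.9 mm.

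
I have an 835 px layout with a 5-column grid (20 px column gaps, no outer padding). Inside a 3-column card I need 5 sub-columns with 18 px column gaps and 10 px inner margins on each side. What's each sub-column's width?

80.2 px

Subtracting 4 column gaps of 20 leaves 755 for 5 columns, so c = 151 px.
3 columns plus 2 column gaps: 453 + 40 = 493 px.
Inner content = 493 − 2·10 = 473 px.
473 − 4·18 = 401; ÷5 gives d = 80.2 px.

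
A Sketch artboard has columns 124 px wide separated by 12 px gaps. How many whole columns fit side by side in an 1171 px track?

Each extra column adds 124 + 12 = 136 px.
(1171 + 12) / 136 = 8.70, so 8 columns fit.

8 columns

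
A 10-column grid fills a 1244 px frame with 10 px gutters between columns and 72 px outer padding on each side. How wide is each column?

101 px

Inside the margins: 1244 − 144 = 1100 px.
1100 − 9·10 = 1010; ÷10 gives c = 101 px.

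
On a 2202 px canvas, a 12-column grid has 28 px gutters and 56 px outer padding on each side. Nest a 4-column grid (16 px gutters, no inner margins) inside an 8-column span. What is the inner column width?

Take off 112 px of margins, leaving 2090 px.
12 columns + 11 gutters: 12c + 11·28 = 2090.
12c = 2090 − 308 = 1782, so c = 148.5 px.
8 columns plus 7 gutters: 1188 + 196 = 1384 px.
4 columns + 3 gutters: 4d + 3·16 = 1384.
4d = 1384 − 48 = 1336, so d = 334 px.

334 px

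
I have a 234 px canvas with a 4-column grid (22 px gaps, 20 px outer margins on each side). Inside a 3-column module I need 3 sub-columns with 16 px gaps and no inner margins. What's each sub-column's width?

36 px

Outer content = 234 − 2·20 = 194 px.
194 − 3·22 = 128; ÷4 gives c = 32 px.
3-column span = 3·32 + 2·22 = 140 px.
Subtracting 2 gaps of 16 leaves 108 for 3 columns, so d = 36 px.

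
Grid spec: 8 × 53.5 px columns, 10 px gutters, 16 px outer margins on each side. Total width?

Adding margins, columns and gutters: 32 + 428 + 70 = 530 px.

530 px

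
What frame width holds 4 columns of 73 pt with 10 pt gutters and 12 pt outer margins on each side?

Total width: 2·12 + 4·73 + 3·10 = 346 pt.

346 pt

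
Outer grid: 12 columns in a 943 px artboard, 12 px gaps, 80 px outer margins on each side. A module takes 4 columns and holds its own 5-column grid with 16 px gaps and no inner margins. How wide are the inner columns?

37.8 px

Inside the margins: 943 − 160 = 783 px.
12 columns + 11 gaps: 12c + 11·12 = 783.
12c = 783 − 132 = 651, so c = 54.25 px.
4-column span = 4·54.25 + 3·12 = 253 px.
253 − 4·16 = 189; ÷5 gives d = 37.8 px.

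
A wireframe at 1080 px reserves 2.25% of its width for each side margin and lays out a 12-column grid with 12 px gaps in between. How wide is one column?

1080 × (1 − 2·2.25%) = 1080 × 95.5% = 1031.4 px for the columns.
12c + 11·12 = 1031.4 → 12c = 899.4 → c = 74.95 px.

74.95 px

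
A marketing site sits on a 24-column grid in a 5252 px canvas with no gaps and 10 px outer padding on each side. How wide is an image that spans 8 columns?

Take off 20 px of margins, leaving 5232 px.
5232 / 24 = 218 px per column.
With no gaps, 8 columns span 8·218 = 1744 px.

1744 px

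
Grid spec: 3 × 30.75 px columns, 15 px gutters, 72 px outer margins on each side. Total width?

Adding margins, columns and gutters: 144 + 92.25 + 30 = 266.25 px.

266.25 px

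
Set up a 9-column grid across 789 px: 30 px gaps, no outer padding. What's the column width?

9c + 8·30 = 789 → 9c = 549 → c = 61 px.

61 px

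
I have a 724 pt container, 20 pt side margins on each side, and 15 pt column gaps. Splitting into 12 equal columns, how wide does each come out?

Inside the margins: 724 − 40 = 684 pt.
12 columns + 11 column gaps: 12c + 11·15 = 684.
12c = 684 − 165 = 519, so c = 43.25 pt.

43.25 pt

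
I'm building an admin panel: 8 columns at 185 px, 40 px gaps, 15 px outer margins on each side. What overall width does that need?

1790 px

Container = 2·15 + 8·185 + 7·40 = 30 + 1480 + 280 = 1790 px.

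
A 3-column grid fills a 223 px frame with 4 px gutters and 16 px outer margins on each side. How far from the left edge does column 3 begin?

146 px

Content = 223 − 2·16 = 191 px.
3c + 2·4 = 191 → 3c = 183 → c = 61 px.
Column 3 starts at margin + 2·(column + gutter) = 16 + 2·65 = 146 px.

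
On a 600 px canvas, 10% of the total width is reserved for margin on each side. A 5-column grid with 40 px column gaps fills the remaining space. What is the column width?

Margins: 10% × 600 = 60 px each, so content = 600 − 120 = 480 px.
5 columns + 4 column gaps: 5c + 4·40 = 480.
5c = 480 − 160 = 320, so c = 64 px.

64 px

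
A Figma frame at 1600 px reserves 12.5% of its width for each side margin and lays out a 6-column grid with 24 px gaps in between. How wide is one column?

Each margin = 12.5% of 1600 = 200 px; content = 1600 − 2·200 = 1200 px.
6c + 5·24 = 1200 → 6c = 1080 → c = 180 px.

180 px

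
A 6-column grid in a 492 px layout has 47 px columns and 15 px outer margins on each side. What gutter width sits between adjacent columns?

36 px

Take off 30 px of margins, leaving 462 px.
6 columns take 6·47 = 282 px; remaining 180 splits into 5 gutters.
g = 180 / 5 = 36 px.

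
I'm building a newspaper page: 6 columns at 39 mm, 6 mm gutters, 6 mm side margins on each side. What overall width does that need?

276 mm

Canvas = 2·6 + 6·39 + 5·6 = 12 + 234 + 30 = 276 mm.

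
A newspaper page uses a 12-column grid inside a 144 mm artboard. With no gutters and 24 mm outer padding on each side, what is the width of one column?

8 mm

Inside the margins: 144 − 48 = 96 mm.
12c = 96 → c = 8 mm.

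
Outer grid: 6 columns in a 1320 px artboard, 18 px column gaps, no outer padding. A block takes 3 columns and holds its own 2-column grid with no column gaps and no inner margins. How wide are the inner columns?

6 columns + 5 column gaps: 6c + 5·18 = 1320.
6c = 1320 − 90 = 1230, so c = 205 px.
3-column span = 3·205 + 2·18 = 651 px.
2d = 651 → d = 325.5 px.

325.5 px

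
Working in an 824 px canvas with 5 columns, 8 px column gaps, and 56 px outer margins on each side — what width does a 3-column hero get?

Inside the margins: 824 − 112 = 712 px.
712 − 4·8 = 680; ÷5 gives c = 136 px.
3 columns plus 2 column gaps: 408 + 16 = 424 px.

424 px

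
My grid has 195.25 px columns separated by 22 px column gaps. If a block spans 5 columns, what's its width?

1064.25 px

5-column span = 5·195.25 + 4·22 = 1064.25 px.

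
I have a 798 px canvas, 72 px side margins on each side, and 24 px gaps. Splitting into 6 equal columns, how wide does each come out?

Subtract both margins: 798 − 2·72 = 654 px.
654 − 5·24 = 534; ÷6 gives c = 89 px.

89 px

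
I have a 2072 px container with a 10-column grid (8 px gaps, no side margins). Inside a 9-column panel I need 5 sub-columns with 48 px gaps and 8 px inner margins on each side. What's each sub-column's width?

331.2 px

10 columns + 9 gaps: 10c + 9·8 = 2072.
10c = 2072 − 72 = 2000, so c = 200 px.
9-column span = 9·200 + 8·8 = 1864 px.
Inner content = 1864 − 2·8 = 1848 px.
5d + 4·48 = 1848 → 5d = 1656 → d = 331.2 px.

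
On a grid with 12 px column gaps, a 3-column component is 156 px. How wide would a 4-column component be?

3c + 2·12 = 156 → 3c = 132 → c = 44 px.
4-column span = 4·44 + 3·12 = 212 px.

212 px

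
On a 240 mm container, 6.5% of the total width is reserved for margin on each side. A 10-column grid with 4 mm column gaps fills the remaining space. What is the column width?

Each margin = 6.5% of 240 = 15.6 mm; content = 240 − 2·15.6 = 208.8 mm.
Subtracting 9 column gaps of 4 leaves 172.8 for 10 columns, so c = 17.28 mm.

17.28 mm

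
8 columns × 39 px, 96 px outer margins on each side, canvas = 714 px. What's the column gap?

30 px

Inside the margins: 714 − 192 = 522 px.
8 columns take 8·39 = 312 px; remaining 210 splits into 7 column gaps.
g = 210 / 7 = 30 px.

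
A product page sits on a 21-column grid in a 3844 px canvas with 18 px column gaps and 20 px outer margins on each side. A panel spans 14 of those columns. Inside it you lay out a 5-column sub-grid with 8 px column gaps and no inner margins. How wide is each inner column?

Take off 40 px of margins, leaving 3804 px.
3804 − 20·18 = 3444; ÷21 gives c = 164 px.
Span of 14: 14·164 + 13·18 = 2296 + 234 = 2530 px.
Subtracting 4 column gaps of 8 leaves 2498 for 5 columns, so d = 499.6 px.

499.6 px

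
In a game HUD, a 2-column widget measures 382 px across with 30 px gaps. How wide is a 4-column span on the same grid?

794 px

Subtracting 1 gap of 30 leaves 352 for 2 columns, so c = 176 px.
4-column span = 4·176 + 3·30 = 794 px.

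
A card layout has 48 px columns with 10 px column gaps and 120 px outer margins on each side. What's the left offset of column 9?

584 px

Each column+gutter stride is 58 px; 8 of them past the 120 px margin is 120 + 464 = 584 px.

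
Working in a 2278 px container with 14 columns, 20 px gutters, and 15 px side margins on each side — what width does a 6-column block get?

Content width = 2278 − 2·15 = 2248 px.
Subtracting 13 gutters of 20 leaves 1988 for 14 columns, so c = 142 px.
Span of 6: 6·142 + 5·20 = 852 + 100 = 952 px.

952 px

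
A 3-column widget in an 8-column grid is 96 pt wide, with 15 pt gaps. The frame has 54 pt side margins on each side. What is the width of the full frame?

3c + 2·15 = 96 → 3c = 66 → c = 22 pt.
Total width: 2·54 + 8·22 + 7·15 = 389 pt.

389 pt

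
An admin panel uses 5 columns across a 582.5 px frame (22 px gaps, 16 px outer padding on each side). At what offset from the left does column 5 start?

Take off 32 px of margins, leaving 550.5 px.
5 columns + 4 gaps: 5c + 4·22 = 550.5.
5c = 550.5 − 88 = 462.5, so c = 92.5 px.
Each column+gutter stride is 114.5 px; 4 of them past the 16 px margin is 16 + 458 = 474 px.

474 px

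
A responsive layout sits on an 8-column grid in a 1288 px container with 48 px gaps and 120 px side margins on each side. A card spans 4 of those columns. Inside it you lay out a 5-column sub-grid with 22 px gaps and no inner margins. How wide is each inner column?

Subtract both margins: 1288 − 2·120 = 1048 px.
Subtracting 7 gaps of 48 leaves 712 for 8 columns, so c = 89 px.
4-column span = 4·89 + 3·48 = 500 px.
5 columns + 4 gaps: 5d + 4·22 = 500.
5d = 500 − 88 = 412, so d = 82.4 px.

82.4 px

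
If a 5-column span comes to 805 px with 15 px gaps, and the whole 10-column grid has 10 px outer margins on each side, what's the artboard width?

Subtracting 4 gaps of 15 leaves 745 for 5 columns, so c = 149 px.
Adding margins, columns and gutters: 20 + 1490 + 135 = 1645 px.

1645 px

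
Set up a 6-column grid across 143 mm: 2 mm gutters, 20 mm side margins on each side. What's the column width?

15.5 mm

Take off 40 mm of margins, leaving 103 mm.
Subtracting 5 gutters of 2 leaves 93 for 6 columns, so c = 15.5 mm.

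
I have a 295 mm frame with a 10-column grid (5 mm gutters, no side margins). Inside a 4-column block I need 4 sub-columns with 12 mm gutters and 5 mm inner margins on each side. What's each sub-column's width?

10c + 9·5 = 295 → 10c = 250 → c = 25 mm.
Span of 4: 4·25 + 3·5 = 100 + 15 = 115 mm.
Inner content = 115 − 2·5 = 105 mm.
4 columns + 3 gutters: 4d + 3·12 = 105.
4d = 105 − 36 = 69, so d = 17.25 mm.

17.25 mm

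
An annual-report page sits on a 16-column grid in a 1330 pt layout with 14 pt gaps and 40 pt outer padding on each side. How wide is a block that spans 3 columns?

223 pt

Inside the margins: 1330 − 80 = 1250 pt.
16c + 15·14 = 1250 → 16c = 1040 → c = 65 pt.
Span of 3: 3·65 + 2·14 = 195 + 28 = 223 pt.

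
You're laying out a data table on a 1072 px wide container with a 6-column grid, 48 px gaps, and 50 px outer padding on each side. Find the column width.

Take off 100 px of margins, leaving 972 px.
6c + 5·48 = 972 → 6c = 732 → c = 122 px.

122 px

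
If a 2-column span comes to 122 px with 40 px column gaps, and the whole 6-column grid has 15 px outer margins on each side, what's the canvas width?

122 − 1·40 = 82; ÷2 gives c = 41 px.
Total width: 2·15 + 6·41 + 5·40 = 476 px.

476 px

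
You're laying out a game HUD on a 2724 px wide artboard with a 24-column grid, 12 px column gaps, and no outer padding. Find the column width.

24 columns + 23 column gaps: 24c + 23·12 = 2724.
24c = 2724 − 276 = 2448, so c = 102 px.

102 px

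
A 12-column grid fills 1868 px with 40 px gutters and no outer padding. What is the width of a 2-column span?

1868 − 11·40 = 1428; ÷12 gives c = 119 px.
2 columns plus 1 gutter: 238 + 40 = 278 px.

278 px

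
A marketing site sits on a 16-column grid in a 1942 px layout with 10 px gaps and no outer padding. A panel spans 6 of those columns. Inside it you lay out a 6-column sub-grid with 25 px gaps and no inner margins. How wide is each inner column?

Subtracting 15 gaps of 10 leaves 1792 for 16 columns, so c = 112 px.
6-column span = 6·112 + 5·10 = 722 px.
6 columns + 5 gaps: 6d + 5·25 = 722.
6d = 722 − 125 = 597, so d = 99.5 px.

99.5 px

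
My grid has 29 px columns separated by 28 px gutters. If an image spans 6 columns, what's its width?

314 px

6-column span = 6·29 + 5·28 = 314 px.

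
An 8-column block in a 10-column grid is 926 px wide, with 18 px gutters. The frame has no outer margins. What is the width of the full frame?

1162 px

926 − 7·18 = 800; ÷8 gives c = 100 px.
Summing: 1000 + 162 = 1162 px.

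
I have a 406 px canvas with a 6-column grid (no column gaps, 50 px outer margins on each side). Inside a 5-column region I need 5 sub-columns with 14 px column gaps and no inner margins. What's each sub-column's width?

39.8 px

Subtract both margins: 406 − 2·50 = 306 px.
6c = 306 → c = 51 px.
5-column span = 5·51 = 255 px.
5d + 4·14 = 255 → 5d = 199 → d = 39.8 px.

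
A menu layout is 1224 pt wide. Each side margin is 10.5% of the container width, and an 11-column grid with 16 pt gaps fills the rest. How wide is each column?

73.36 pt

Each margin = 10.5% of 1224 = 128.52 pt; content = 1224 − 2·128.52 = 966.96 pt.
11c + 10·16 = 966.96 → 11c = 806.96 → c = 73.36 pt.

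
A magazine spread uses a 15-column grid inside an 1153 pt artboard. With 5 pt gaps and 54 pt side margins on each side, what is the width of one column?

Content width = 1153 − 2·54 = 1045 pt.
15c + 14·5 = 1045 → 15c = 975 → c = 65 pt.

65 pt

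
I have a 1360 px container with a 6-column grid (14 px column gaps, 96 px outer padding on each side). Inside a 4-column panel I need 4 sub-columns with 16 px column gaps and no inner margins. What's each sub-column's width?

Inside the margins: 1360 − 192 = 1168 px.
6 columns + 5 column gaps: 6c + 5·14 = 1168.
6c = 1168 − 70 = 1098, so c = 183 px.
Span of 4: 4·183 + 3·14 = 732 + 42 = 774 px.
Subtracting 3 column gaps of 16 leaves 726 for 4 columns, so d = 181.5 px.

181.5 px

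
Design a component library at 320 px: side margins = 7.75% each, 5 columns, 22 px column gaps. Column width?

Margins: 7.75% × 320 = 24.8 px each, so content = 320 − 49.6 = 270.4 px.
270.4 − 4·22 = 182.4; ÷5 gives c = 36.48 px.

36.48 px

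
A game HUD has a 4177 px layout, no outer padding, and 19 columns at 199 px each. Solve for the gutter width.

22 px

19·199 + 18g = 4177 → 18g = 396 → g = 22 px.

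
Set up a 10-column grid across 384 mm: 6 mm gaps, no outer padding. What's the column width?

33 mm

384 − 9·6 = 330; ÷10 gives c = 33 mm.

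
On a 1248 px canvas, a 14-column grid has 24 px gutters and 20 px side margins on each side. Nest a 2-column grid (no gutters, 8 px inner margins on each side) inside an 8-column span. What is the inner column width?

332 px

Take off 40 px of margins, leaving 1208 px.
Subtracting 13 gutters of 24 leaves 896 for 14 columns, so c = 64 px.
8-column span = 8·64 + 7·24 = 680 px.
Inner content = 680 − 2·8 = 664 px.
664 / 2 = 332 px per column.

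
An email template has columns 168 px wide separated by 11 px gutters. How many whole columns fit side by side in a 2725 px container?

k columns need k·168 + (k−1)·11 = k·179 − 11.
k·179 − 11 ≤ 2725 → k ≤ 2736 / 179 ≈ 15.28, so k = 15.

15 columns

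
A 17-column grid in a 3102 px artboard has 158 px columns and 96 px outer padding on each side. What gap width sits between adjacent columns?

Subtract both margins: 3102 − 2·96 = 2910 px.
Columns use 2686 px, leaving 224 px across 16 gaps = 14 px each.

14 px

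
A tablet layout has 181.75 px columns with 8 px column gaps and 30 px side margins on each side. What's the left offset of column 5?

Each column+gutter stride is 189.75 px; 4 of them past the 30 px margin is 30 + 759 = 789 px.

789 px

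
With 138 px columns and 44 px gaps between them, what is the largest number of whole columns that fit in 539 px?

3 columns

Each extra column adds 138 + 44 = 182 px.
(539 + 44) / 182 = 3.20, so 3 columns fit.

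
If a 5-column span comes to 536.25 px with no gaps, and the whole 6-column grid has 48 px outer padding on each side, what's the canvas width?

739.5 px

5c = 536.25 → c = 107.25 px.
Total width: 2·48 + 6·107.25 = 739.5 px.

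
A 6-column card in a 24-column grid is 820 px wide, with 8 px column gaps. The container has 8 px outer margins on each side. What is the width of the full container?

820 − 5·8 = 780; ÷6 gives c = 130 px.
Container = 2·8 + 24·130 + 23·8 = 16 + 3120 + 184 = 3320 px.

3320 px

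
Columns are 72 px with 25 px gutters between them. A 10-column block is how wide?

Span of 10: 10·72 + 9·25 = 720 + 225 = 945 px.

945 px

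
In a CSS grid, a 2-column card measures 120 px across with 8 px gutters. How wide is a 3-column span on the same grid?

184 px

120 − 1·8 = 112; ÷2 gives c = 56 px.
3-column span = 3·56 + 2·8 = 184 px.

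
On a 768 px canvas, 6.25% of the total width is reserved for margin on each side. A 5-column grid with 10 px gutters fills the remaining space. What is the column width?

126.4 px

Each margin = 6.25% of 768 = 48 px; content = 768 − 2·48 = 672 px.
672 − 4·10 = 632; ÷5 gives c = 126.4 px.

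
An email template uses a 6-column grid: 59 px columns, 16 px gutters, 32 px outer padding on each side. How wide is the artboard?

Total width: 2·32 + 6·59 + 5·16 = 498 px.

498 px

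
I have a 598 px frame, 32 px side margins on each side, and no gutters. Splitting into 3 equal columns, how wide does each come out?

Take off 64 px of margins, leaving 534 px.
3c = 534 → c = 178 px.

178 px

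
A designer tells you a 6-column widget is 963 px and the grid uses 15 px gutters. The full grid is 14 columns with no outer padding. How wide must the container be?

2267 px

963 − 5·15 = 888; ÷6 gives c = 148 px.
Summing: 2072 + 195 = 2267 px.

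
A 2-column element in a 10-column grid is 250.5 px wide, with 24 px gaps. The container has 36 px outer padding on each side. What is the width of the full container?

1420.5 px

2c + 1·24 = 250.5 → 2c = 226.5 → c = 113.25 px.
Total width: 2·36 + 10·113.25 + 9·24 = 1420.5 px.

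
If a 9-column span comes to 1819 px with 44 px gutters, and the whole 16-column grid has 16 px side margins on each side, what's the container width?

9 columns + 8 gutters: 9c + 8·44 = 1819.
9c = 1819 − 352 = 1467, so c = 163 px.
Adding margins, columns and gutters: 32 + 2608 + 660 = 3300 px.

3300 px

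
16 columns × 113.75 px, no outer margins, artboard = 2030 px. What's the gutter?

14 px

16 columns take 16·113.75 = 1820 px; remaining 210 splits into 15 gutters.
g = 210 / 15 = 14 px.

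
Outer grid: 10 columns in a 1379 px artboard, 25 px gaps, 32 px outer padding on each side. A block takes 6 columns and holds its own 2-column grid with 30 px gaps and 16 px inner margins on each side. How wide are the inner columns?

358.5 px

Take off 64 px of margins, leaving 1315 px.
1315 − 9·25 = 1090; ÷10 gives c = 109 px.
Span of 6: 6·109 + 5·25 = 654 + 125 = 779 px.
Inner content = 779 − 2·16 = 747 px.
747 − 1·30 = 717; ÷2 gives d = 358.5 px.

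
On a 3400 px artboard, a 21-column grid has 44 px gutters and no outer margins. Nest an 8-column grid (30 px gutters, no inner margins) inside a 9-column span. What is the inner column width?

152.75 px

21c + 20·44 = 3400 → 21c = 2520 → c = 120 px.
9-column span = 9·120 + 8·44 = 1432 px.
8d + 7·30 = 1432 → 8d = 1222 → d = 152.75 px.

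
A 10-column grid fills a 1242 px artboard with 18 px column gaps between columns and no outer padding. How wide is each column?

Subtracting 9 column gaps of 18 leaves 1080 for 10 columns, so c = 108 px.

108 px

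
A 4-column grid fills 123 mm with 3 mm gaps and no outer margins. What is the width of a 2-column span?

60 mm

123 − 3·3 = 114; ÷4 gives c = 28.5 mm.
2-column span = 2·28.5 + 1·3 = 60 mm.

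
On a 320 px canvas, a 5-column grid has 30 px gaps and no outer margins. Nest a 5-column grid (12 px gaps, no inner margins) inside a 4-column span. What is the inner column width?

40.4 px

320 − 4·30 = 200; ÷5 gives c = 40 px.
Span of 4: 4·40 + 3·30 = 160 + 90 = 250 px.
250 − 4·12 = 202; ÷5 gives d = 40.4 px.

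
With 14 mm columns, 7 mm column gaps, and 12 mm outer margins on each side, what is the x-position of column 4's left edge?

75 mm

Each column+gutter stride is 21 mm; 3 of them past the 12 mm margin is 12 + 63 = 75 mm.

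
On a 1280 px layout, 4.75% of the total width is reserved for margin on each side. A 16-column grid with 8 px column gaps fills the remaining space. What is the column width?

Margins: 4.75% × 1280 = 60.8 px each, so content = 1280 − 121.6 = 1158.4 px.
1158.4 − 15·8 = 1038.4; ÷16 gives c = 64.9 px.

64.9 px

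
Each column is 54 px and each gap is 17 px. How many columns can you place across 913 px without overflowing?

13 columns

k columns need k·54 + (k−1)·17 = k·71 − 17.
k·71 − 17 ≤ 913 → k ≤ 930 / 71 ≈ 13.10, so k = 13.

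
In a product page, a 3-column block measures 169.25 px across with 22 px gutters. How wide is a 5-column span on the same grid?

3 columns + 2 gutters: 3c + 2·22 = 169.25.
3c = 169.25 − 44 = 125.25, so c = 41.75 px.
Span of 5: 5·41.75 + 4·22 = 208.75 + 88 = 296.75 px.

296.75 px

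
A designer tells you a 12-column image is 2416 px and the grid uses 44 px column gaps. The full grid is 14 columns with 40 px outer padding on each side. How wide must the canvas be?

2906 px

12c + 11·44 = 2416 → 12c = 1932 → c = 161 px.
Total width: 2·40 + 14·161 + 13·44 = 2906 px.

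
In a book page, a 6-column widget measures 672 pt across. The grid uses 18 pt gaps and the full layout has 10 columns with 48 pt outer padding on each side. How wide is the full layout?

1228 pt

672 − 5·18 = 582; ÷6 gives c = 97 pt.
Total width: 2·48 + 10·97 + 9·18 = 1228 pt.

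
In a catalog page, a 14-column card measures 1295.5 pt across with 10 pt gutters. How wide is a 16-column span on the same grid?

Subtracting 13 gutters of 10 leaves 1165.5 for 14 columns, so c = 83.25 pt.
Span of 16: 16·83.25 + 15·10 = 1332 + 150 = 1482 pt.

1482 pt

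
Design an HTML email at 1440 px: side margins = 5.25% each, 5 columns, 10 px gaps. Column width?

Each margin = 5.25% of 1440 = 75.6 px; content = 1440 − 2·75.6 = 1288.8 px.
5 columns + 4 gaps: 5c + 4·10 = 1288.8.
5c = 1288.8 − 40 = 1248.8, so c = 249.76 px.

249.76 px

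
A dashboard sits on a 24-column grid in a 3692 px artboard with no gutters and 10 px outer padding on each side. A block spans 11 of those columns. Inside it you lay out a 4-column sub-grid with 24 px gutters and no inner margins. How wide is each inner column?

402.75 px

Subtract both margins: 3692 − 2·10 = 3672 px.
3672 / 24 = 153 px per column.
With no gutters, 11 columns span 11·153 = 1683 px.
4d + 3·24 = 1683 → 4d = 1611 → d = 402.75 px.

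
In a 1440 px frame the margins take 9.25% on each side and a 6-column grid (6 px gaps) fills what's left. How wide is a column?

Margins: 9.25% × 1440 = 133.2 px each, so content = 1440 − 266.4 = 1173.6 px.
Subtracting 5 gaps of 6 leaves 1143.6 for 6 columns, so c = 190.6 px.

190.6 px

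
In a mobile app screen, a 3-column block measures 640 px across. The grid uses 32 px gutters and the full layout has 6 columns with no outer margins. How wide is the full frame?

1312 px

Subtracting 2 gutters of 32 leaves 576 for 3 columns, so c = 192 px.
Summing: 1152 + 160 = 1312 px.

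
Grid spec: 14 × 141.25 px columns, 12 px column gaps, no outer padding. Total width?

2133.5 px

Summing: 1977.5 + 156 = 2133.5 px.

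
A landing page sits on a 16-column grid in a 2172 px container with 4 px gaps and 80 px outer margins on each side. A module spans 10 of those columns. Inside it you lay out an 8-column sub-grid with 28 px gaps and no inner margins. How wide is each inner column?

132.5 px

Take off 160 px of margins, leaving 2012 px.
2012 − 15·4 = 1952; ÷16 gives c = 122 px.
10-column span = 10·122 + 9·4 = 1256 px.
Subtracting 7 gaps of 28 leaves 1060 for 8 columns, so d = 132.5 px.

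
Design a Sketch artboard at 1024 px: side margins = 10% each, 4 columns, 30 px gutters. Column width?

Margins: 10% × 1024 = 102.4 px each, so content = 1024 − 204.8 = 819.2 px.
4 columns + 3 gutters: 4c + 3·30 = 819.2.
4c = 819.2 − 90 = 729.2, so c = 182.3 px.

182.3 px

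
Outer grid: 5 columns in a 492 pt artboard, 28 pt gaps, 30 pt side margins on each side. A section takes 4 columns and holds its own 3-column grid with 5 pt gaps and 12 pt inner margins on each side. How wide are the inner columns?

Take off 60 pt of margins, leaving 432 pt.
Subtracting 4 gaps of 28 leaves 320 for 5 columns, so c = 64 pt.
4-column span = 4·64 + 3·28 = 340 pt.
Inner content = 340 − 2·12 = 316 pt.
Subtracting 2 gaps of 5 leaves 306 for 3 columns, so d = 102 pt.

102 pt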